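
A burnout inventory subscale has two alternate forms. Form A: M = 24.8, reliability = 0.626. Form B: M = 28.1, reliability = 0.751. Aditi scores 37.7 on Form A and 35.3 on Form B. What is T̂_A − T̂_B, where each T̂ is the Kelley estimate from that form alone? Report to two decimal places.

T̂_A = 0.626(37.7) + 0.374(24.8) = 32.8754
T̂_B = 0.751(35.3) + 0.249(28.1) = 33.5072
T̂_A − T̂_B = -0.6318

-0.63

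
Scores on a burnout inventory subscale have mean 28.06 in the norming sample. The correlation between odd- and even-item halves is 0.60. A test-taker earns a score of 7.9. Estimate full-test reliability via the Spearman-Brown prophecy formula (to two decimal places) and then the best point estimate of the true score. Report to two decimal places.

Spearman-Brown: ρ = 2r/(1 + r) = 2(0.60)/(1 + 0.60) = 1.200/1.60 = 0.7500 → 0.75
T̂ = ρX + (1 − ρ)μ
  = 0.75 × 7.9 + 0.25 × 28.06
  = 5.925 + 7.0150
  = 12.940
  ≈ 12.94

12.94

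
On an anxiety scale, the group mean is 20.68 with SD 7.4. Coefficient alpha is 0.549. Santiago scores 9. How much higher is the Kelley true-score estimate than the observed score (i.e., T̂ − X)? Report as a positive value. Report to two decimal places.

T̂ = ρX + (1 − ρ)μ
  = 0.549 × 9 + 0.451 × 20.68
  = 4.941 + 9.32668
  = 14.2677
  ≈ 14.268
T̂ − X = 14.268 − 9 = 5.268 → 5.27

5.27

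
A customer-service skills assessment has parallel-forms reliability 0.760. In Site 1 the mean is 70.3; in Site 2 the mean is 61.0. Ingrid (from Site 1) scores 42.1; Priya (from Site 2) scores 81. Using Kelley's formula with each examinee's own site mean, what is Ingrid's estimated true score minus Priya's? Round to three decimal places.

T̂_Ingrid = 0.760(42.1) + 0.240(70.3) = 48.86800
T̂_Priya = 0.760(81) + 0.240(61.0) = 76.20000
Difference = 48.86800 − 76.20000 = -27.33200

-27.332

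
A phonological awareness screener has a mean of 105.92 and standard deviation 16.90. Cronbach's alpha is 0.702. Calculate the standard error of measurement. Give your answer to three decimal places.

SEM = SD · √(1 − ρ) = 16.90 × √0.298 = 16.90 × 0.5459 = 9.2256

9.226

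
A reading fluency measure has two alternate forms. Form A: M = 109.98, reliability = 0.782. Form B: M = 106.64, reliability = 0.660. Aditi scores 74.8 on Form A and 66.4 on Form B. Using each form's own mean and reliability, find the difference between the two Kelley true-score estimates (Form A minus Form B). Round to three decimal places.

2.388

T̂_A = 0.782(74.8) + 0.218(109.98) = 82.46924
T̂_B = 0.660(66.4) + 0.340(106.64) = 80.08160
T̂_A − T̂_B = 2.38764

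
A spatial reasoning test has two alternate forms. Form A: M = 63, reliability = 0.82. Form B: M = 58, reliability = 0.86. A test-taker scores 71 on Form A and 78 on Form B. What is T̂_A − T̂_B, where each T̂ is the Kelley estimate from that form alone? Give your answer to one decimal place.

-5.6

T̂_A = 0.82(71) + 0.18(63) = 69.560
T̂_B = 0.86(78) + 0.14(58) = 75.200
T̂_A − T̂_B = -5.640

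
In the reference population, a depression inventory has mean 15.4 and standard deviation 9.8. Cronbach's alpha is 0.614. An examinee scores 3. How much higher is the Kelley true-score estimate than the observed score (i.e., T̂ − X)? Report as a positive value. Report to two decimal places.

4.79

Weight the observed score by reliability and the mean by (1 − reliability): T̂ = 0.614·3 + 0.386·15.4 = 1.842 + 5.9444 = 7.7864.
T̂ − X = 7.786 − 3 = 4.786 → 4.79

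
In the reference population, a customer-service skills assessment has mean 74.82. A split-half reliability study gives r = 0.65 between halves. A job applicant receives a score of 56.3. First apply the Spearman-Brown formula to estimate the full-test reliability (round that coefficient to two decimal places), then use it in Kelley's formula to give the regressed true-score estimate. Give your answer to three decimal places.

60.189

Spearman-Brown: ρ = 2r/(1 + r) = 2(0.65)/(1 + 0.65) = 1.300/1.65 = 0.7879 → 0.79
T̂ = 0.79(56.3) + 0.21(74.82) = 44.477 + 15.7122 = 60.1892 → 60.189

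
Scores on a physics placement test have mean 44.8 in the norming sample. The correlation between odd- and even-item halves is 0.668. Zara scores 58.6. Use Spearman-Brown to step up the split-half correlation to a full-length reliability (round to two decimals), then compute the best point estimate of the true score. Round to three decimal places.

55.840

Spearman-Brown: ρ = 2r/(1 + r) = 2(0.668)/(1 + 0.668) = 1.3360/1.668 = 0.8010 → 0.80
T̂ = 0.80(58.6) + 0.20(44.8) = 46.880 + 8.960 = 55.8400 → 55.840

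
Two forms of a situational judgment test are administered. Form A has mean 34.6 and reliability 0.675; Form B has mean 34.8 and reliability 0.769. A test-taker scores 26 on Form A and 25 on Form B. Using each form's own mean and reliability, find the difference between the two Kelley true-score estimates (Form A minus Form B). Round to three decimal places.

1.531

T̂_A = 0.675(26) + 0.325(34.6) = 28.79500
T̂_B = 0.769(25) + 0.231(34.8) = 27.26380
T̂_A − T̂_B = 1.53120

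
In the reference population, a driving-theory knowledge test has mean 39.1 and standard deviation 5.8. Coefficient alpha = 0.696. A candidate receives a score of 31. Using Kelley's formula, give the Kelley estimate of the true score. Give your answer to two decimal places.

33.46

T̂ = ρX + (1 − ρ)μ
  = 0.696 × 31 + 0.304 × 39.1
  = 21.576 + 11.8864
  = 33.462
  ≈ 33.46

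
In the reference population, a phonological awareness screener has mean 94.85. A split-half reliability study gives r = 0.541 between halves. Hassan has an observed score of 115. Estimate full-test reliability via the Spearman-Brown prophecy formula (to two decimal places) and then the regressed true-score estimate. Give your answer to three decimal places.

Spearman-Brown: ρ = 2r/(1 + r) = 2(0.541)/(1 + 0.541) = 1.0820/1.541 = 0.7021 → 0.70
Regress the observed score toward the mean by the unreliability: T̂ = 0.70·115 + 0.30·94.85 = 80.50 + 28.4550 = 108.9550.

108.955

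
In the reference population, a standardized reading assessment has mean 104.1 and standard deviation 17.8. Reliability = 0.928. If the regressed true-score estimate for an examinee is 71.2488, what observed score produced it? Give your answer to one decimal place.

T̂ = ρX + (1 − ρ)μ  ⇒  X = (T̂ − (1 − ρ)μ) / ρ
X = (71.2488 − 0.072 × 104.1) / 0.928 = (71.2488 − 7.4952) / 0.928 = 63.7536 / 0.928 = 68.700

68.7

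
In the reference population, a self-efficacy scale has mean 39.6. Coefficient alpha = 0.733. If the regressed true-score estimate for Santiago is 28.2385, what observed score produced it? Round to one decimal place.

T̂ = ρX + (1 − ρ)μ  ⇒  X = (T̂ − (1 − ρ)μ) / ρ
X = (28.2385 − 0.267 × 39.6) / 0.733 = (28.2385 − 10.5732) / 0.733 = 17.6653 / 0.733 = 24.100

24.1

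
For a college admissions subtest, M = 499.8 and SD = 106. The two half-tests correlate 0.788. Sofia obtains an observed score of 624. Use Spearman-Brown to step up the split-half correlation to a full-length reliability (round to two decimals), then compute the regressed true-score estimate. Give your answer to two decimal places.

609.10

Spearman-Brown: ρ = 2r/(1 + r) = 2(0.788)/(1 + 0.788) = 1.5760/1.788 = 0.8814 → 0.88
T̂ = ρX + (1 − ρ)μ
  = 0.88 × 624 + 0.12 × 499.8
  = 549.12 + 59.976
  = 609.096
  ≈ 609.10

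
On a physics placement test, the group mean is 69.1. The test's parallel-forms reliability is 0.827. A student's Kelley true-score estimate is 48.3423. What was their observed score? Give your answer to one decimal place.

44.0

T̂ = ρX + (1 − ρ)μ  ⇒  X = (T̂ − (1 − ρ)μ) / ρ
X = (48.3423 − 0.173 × 69.1) / 0.827 = (48.3423 − 11.9543) / 0.827 = 36.3880 / 0.827 = 44.000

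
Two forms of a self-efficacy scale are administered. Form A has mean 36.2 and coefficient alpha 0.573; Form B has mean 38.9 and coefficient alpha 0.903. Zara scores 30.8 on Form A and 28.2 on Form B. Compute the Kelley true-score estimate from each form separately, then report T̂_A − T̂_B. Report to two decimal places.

T̂_A = 0.573(30.8) + 0.427(36.2) = 33.1058
T̂_B = 0.903(28.2) + 0.097(38.9) = 29.2379
T̂_A − T̂_B = 3.8679

3.87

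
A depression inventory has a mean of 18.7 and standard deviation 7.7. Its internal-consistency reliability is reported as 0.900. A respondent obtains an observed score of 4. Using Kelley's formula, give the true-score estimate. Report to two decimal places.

5.47

T̂ = ρX + (1 − ρ)μ
  = 0.900 × 4 + 0.100 × 18.7
  = 3.600 + 1.8700
  = 5.470
  ≈ 5.47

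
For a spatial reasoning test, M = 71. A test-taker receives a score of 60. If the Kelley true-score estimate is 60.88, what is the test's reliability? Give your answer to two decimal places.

T̂ = ρX + (1 − ρ)μ  ⇒  T̂ − μ = ρ(X − μ)
ρ = (T̂ − μ)/(X − μ) = (60.88 − 71) / (60 − 71) = -10.12 / -11.0 = 0.9200

0.92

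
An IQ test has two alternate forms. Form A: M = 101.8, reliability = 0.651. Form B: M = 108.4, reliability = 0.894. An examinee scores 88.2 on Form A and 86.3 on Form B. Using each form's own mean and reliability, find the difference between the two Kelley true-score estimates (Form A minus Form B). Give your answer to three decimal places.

T̂_A = 0.651(88.2) + 0.349(101.8) = 92.94640
T̂_B = 0.894(86.3) + 0.106(108.4) = 88.64260
T̂_A − T̂_B = 4.30380

4.304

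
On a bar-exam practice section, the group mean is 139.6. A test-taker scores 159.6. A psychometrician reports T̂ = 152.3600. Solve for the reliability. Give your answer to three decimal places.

T̂ = ρX + (1 − ρ)μ  ⇒  T̂ − μ = ρ(X − μ)
ρ = (T̂ − μ)/(X − μ) = (152.3600 − 139.6) / (159.6 − 139.6) = 12.7600 / 20.0 = 0.63800

0.638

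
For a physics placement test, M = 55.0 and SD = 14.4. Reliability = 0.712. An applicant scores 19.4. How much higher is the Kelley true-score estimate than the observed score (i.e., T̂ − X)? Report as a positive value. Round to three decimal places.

10.253

T̂ = ρX + (1 − ρ)μ
  = 0.712 × 19.4 + 0.288 × 55.0
  = 13.8128 + 15.8400
  = 29.65280
  ≈ 29.6528
T̂ − X = 29.6528 − 19.4 = 10.2528 → 10.253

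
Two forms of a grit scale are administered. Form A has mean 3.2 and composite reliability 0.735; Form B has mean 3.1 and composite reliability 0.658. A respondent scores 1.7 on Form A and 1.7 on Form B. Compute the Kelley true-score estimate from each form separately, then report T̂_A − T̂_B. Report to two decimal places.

-0.08

T̂_A = 0.735(1.7) + 0.265(3.2) = 2.0975
T̂_B = 0.658(1.7) + 0.342(3.1) = 2.1788
T̂_A − T̂_B = -0.0813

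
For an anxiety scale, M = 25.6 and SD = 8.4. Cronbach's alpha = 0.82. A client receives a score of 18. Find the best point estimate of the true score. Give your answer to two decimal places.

Kelley's formula gives T̂ = 0.82·18 + 0.18·25.6 = 14.76 + 4.608 = 19.368.

19.37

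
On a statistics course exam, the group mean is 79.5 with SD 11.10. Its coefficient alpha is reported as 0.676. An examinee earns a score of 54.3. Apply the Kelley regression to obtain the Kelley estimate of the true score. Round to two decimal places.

62.46

T̂ = 0.676(54.3) + 0.324(79.5) = 36.7068 + 25.7580 = 62.465 → 62.46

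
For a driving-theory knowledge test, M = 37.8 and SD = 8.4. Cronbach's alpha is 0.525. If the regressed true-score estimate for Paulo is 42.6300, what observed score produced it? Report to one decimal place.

47.0

T̂ = ρX + (1 − ρ)μ  ⇒  X = (T̂ − (1 − ρ)μ) / ρ
X = (42.6300 − 0.475 × 37.8) / 0.525 = (42.6300 − 17.9550) / 0.525 = 24.6750 / 0.525 = 47.000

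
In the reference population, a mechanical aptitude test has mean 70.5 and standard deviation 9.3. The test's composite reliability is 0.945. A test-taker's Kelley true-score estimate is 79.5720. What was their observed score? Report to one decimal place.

T̂ = ρX + (1 − ρ)μ  ⇒  X = (T̂ − (1 − ρ)μ) / ρ
X = (79.5720 − 0.055 × 70.5) / 0.945 = (79.5720 − 3.8775) / 0.945 = 75.6945 / 0.945 = 80.100

80.1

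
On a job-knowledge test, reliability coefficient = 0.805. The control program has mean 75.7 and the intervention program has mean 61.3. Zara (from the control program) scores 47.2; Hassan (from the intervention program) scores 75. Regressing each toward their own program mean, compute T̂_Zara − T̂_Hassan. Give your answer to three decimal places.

-19.571

T̂_Zara = 0.805(47.2) + 0.195(75.7) = 52.75750
T̂_Hassan = 0.805(75) + 0.195(61.3) = 72.32850
Difference = 52.75750 − 72.32850 = -19.57100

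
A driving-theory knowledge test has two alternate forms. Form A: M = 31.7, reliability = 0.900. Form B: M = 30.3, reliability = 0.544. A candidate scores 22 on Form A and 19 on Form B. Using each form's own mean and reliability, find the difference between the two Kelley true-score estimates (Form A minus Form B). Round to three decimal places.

-1.183

T̂_A = 0.900(22) + 0.100(31.7) = 22.97000
T̂_B = 0.544(19) + 0.456(30.3) = 24.15280
T̂_A − T̂_B = -1.18280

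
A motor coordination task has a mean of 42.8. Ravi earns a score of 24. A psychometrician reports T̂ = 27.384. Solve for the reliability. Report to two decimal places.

0.82

T̂ = ρX + (1 − ρ)μ  ⇒  T̂ − μ = ρ(X − μ)
ρ = (T̂ − μ)/(X − μ) = (27.384 − 42.8) / (24 − 42.8) = -15.416 / -18.8 = 0.8200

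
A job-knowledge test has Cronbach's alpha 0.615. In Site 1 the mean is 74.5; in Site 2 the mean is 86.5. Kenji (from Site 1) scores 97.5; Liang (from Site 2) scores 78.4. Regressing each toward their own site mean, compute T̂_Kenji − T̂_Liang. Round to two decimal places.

T̂_Kenji = 0.615(97.5) + 0.385(74.5) = 88.6450
T̂_Liang = 0.615(78.4) + 0.385(86.5) = 81.5185
Difference = 88.6450 − 81.5185 = 7.1265

7.13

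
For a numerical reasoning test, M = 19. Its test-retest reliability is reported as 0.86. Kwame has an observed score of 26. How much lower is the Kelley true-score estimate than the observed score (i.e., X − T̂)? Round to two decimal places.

Regress the observed score toward the mean by the unreliability: T̂ = 0.86·26 + 0.14·19 = 22.36 + 2.66 = 25.0200.
X − T̂ = 26 − 25.020 = 0.980 → 0.98

0.98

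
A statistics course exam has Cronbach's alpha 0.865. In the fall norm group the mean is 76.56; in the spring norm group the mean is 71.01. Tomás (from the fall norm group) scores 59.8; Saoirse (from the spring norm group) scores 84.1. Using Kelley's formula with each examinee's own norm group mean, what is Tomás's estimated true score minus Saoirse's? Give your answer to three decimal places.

-20.270

T̂_Tomás = 0.865(59.8) + 0.135(76.56) = 62.06260
T̂_Saoirse = 0.865(84.1) + 0.135(71.01) = 82.33285
Difference = 62.06260 − 82.33285 = -20.27025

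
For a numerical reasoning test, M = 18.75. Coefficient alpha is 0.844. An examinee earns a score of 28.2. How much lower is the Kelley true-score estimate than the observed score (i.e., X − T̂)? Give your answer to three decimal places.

T̂ = 0.844(28.2) + 0.156(18.75) = 23.8008 + 2.92500 = 26.72580 → 26.7258
X − T̂ = 28.2 − 26.7258 = 1.4742 → 1.474

1.474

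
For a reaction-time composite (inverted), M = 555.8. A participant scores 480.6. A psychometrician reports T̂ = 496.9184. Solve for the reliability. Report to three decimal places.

T̂ = ρX + (1 − ρ)μ  ⇒  T̂ − μ = ρ(X − μ)
ρ = (T̂ − μ)/(X − μ) = (496.9184 − 555.8) / (480.6 − 555.8) = -58.8816 / -75.2 = 0.78300

0.783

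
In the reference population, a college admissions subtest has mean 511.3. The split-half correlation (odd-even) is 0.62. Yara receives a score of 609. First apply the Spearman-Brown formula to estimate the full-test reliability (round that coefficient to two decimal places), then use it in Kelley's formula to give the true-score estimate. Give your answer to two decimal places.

Spearman-Brown: ρ = 2r/(1 + r) = 2(0.62)/(1 + 0.62) = 1.240/1.62 = 0.7654 → 0.77
Kelley's formula gives T̂ = 0.77·609 + 0.23·511.3 = 468.93 + 117.599 = 586.529.

586.53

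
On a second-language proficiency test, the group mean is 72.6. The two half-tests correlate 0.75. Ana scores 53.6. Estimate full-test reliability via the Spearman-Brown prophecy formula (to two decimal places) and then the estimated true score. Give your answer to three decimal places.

Spearman-Brown: ρ = 2r/(1 + r) = 2(0.75)/(1 + 0.75) = 1.500/1.75 = 0.8571 → 0.86
Weight the observed score by reliability and the mean by (1 − reliability): T̂ = 0.86·53.6 + 0.14·72.6 = 46.096 + 10.164 = 56.2600.

56.260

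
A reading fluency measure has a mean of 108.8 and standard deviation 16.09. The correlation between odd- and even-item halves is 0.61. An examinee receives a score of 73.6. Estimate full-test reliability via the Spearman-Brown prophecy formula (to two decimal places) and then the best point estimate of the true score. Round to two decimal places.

82.05

Spearman-Brown: ρ = 2r/(1 + r) = 2(0.61)/(1 + 0.61) = 1.220/1.61 = 0.7578 → 0.76
T̂ = ρX + (1 − ρ)μ
  = 0.76 × 73.6 + 0.24 × 108.8
  = 55.936 + 26.112
  = 82.048
  ≈ 82.05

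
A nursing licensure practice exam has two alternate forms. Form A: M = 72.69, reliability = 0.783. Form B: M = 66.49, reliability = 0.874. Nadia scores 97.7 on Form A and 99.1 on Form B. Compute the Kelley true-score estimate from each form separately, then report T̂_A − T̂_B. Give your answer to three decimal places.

T̂_A = 0.783(97.7) + 0.217(72.69) = 92.27283
T̂_B = 0.874(99.1) + 0.126(66.49) = 94.99114
T̂_A − T̂_B = -2.71831

-2.718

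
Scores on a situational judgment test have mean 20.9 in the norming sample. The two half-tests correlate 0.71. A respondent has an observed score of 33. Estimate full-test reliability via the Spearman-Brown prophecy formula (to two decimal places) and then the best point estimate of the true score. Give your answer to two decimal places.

30.94

Spearman-Brown: ρ = 2r/(1 + r) = 2(0.71)/(1 + 0.71) = 1.420/1.71 = 0.8304 → 0.83
T̂ = 0.83(33) + 0.17(20.9) = 27.39 + 3.553 = 30.943 → 30.94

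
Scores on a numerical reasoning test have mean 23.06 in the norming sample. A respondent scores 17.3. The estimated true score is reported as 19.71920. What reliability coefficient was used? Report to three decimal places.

T̂ = ρX + (1 − ρ)μ  ⇒  T̂ − μ = ρ(X − μ)
ρ = (T̂ − μ)/(X − μ) = (19.71920 − 23.06) / (17.3 − 23.06) = -3.34080 / -5.76 = 0.58000

0.580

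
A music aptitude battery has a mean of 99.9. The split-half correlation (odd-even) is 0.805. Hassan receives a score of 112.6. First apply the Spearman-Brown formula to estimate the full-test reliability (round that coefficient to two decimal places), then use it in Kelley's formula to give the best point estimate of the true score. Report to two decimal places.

111.20

Spearman-Brown: ρ = 2r/(1 + r) = 2(0.805)/(1 + 0.805) = 1.6100/1.805 = 0.8920 → 0.89
Regress the observed score toward the mean by the unreliability: T̂ = 0.89·112.6 + 0.11·99.9 = 100.214 + 10.989 = 111.203.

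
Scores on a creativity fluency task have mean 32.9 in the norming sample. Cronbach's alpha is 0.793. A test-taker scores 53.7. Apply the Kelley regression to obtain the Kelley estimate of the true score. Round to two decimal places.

Weight the observed score by reliability and the mean by (1 − reliability): T̂ = 0.793·53.7 + 0.207·32.9 = 42.5841 + 6.8103 = 49.394.

49.39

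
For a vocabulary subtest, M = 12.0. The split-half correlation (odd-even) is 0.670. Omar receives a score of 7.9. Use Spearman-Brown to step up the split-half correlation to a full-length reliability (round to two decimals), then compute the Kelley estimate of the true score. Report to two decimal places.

Spearman-Brown: ρ = 2r/(1 + r) = 2(0.670)/(1 + 0.670) = 1.3400/1.670 = 0.8024 → 0.80
Regress the observed score toward the mean by the unreliability: T̂ = 0.80·7.9 + 0.20·12.0 = 6.320 + 2.400 = 8.720.

8.72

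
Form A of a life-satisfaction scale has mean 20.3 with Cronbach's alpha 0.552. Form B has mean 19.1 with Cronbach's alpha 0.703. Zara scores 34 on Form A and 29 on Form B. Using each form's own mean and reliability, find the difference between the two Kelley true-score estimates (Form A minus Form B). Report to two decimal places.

1.80

T̂_A = 0.552(34) + 0.448(20.3) = 27.8624
T̂_B = 0.703(29) + 0.297(19.1) = 26.0597
T̂_A − T̂_B = 1.8027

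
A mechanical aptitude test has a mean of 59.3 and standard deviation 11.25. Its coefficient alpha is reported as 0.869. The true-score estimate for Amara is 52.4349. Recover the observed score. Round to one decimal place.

T̂ = ρX + (1 − ρ)μ  ⇒  X = (T̂ − (1 − ρ)μ) / ρ
X = (52.4349 − 0.131 × 59.3) / 0.869 = (52.4349 − 7.7683) / 0.869 = 44.6666 / 0.869 = 51.400

51.4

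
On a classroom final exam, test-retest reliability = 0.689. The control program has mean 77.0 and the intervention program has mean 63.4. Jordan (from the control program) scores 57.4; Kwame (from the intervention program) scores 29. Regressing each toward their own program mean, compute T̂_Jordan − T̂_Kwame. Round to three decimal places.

T̂_Jordan = 0.689(57.4) + 0.311(77.0) = 63.49560
T̂_Kwame = 0.689(29) + 0.311(63.4) = 39.69840
Difference = 63.49560 − 39.69840 = 23.79720

23.797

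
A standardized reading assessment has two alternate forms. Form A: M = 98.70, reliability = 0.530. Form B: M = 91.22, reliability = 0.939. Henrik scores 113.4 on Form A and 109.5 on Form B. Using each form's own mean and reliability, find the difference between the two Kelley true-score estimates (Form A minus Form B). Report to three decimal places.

T̂_A = 0.530(113.4) + 0.470(98.70) = 106.49100
T̂_B = 0.939(109.5) + 0.061(91.22) = 108.38492
T̂_A − T̂_B = -1.89392

-1.894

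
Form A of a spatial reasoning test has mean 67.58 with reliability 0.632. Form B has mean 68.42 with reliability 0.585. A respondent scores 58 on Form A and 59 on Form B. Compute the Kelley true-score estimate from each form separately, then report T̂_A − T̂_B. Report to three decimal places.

T̂_A = 0.632(58) + 0.368(67.58) = 61.52544
T̂_B = 0.585(59) + 0.415(68.42) = 62.90930
T̂_A − T̂_B = -1.38386

-1.384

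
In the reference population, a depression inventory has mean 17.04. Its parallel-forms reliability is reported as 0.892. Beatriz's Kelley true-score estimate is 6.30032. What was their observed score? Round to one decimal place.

5.0

T̂ = ρX + (1 − ρ)μ  ⇒  X = (T̂ − (1 − ρ)μ) / ρ
X = (6.30032 − 0.108 × 17.04) / 0.892 = (6.30032 − 1.84032) / 0.892 = 4.46000 / 0.892 = 5.000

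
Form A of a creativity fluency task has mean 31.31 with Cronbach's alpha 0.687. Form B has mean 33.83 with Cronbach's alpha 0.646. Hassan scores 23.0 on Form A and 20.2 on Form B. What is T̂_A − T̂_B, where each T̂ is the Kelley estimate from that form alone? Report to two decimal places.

0.58

T̂_A = 0.687(23.0) + 0.313(31.31) = 25.6010
T̂_B = 0.646(20.2) + 0.354(33.83) = 25.0250
T̂_A − T̂_B = 0.5760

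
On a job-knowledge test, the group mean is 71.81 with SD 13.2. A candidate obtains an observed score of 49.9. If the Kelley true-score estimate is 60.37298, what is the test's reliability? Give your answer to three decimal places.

T̂ = ρX + (1 − ρ)μ  ⇒  T̂ − μ = ρ(X − μ)
ρ = (T̂ − μ)/(X − μ) = (60.37298 − 71.81) / (49.9 − 71.81) = -11.43702 / -21.91 = 0.52200

0.522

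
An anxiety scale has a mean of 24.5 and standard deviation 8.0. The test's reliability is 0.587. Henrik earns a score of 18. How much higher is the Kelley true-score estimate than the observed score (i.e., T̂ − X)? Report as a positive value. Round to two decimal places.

T̂ = 0.587(18) + 0.413(24.5) = 10.566 + 10.1185 = 20.6845 → 20.684
T̂ − X = 20.684 − 18 = 2.684 → 2.68

2.68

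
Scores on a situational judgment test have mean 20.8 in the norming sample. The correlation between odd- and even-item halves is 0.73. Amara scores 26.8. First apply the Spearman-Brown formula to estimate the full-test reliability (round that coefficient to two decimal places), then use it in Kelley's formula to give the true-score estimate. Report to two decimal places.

Spearman-Brown: ρ = 2r/(1 + r) = 2(0.73)/(1 + 0.73) = 1.460/1.73 = 0.8439 → 0.84
Regress the observed score toward the mean by the unreliability: T̂ = 0.84·26.8 + 0.16·20.8 = 22.512 + 3.328 = 25.840.

25.84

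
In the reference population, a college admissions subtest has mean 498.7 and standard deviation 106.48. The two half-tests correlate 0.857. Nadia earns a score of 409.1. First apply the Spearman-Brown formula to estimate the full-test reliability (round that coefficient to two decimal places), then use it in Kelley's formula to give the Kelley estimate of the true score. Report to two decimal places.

416.27

Spearman-Brown: ρ = 2r/(1 + r) = 2(0.857)/(1 + 0.857) = 1.7140/1.857 = 0.9230 → 0.92
Weight the observed score by reliability and the mean by (1 − reliability): T̂ = 0.92·409.1 + 0.08·498.7 = 376.372 + 39.896 = 416.268.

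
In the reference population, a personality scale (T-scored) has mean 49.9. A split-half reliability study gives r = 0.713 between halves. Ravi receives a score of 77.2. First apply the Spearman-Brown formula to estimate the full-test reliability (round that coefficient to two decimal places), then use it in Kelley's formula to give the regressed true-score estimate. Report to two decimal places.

Spearman-Brown: ρ = 2r/(1 + r) = 2(0.713)/(1 + 0.713) = 1.4260/1.713 = 0.8325 → 0.83
T̂ = 0.83(77.2) + 0.17(49.9) = 64.076 + 8.483 = 72.559 → 72.56

72.56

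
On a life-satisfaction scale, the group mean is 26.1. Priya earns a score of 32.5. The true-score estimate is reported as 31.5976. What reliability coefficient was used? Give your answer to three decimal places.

T̂ = ρX + (1 − ρ)μ  ⇒  T̂ − μ = ρ(X − μ)
ρ = (T̂ − μ)/(X − μ) = (31.5976 − 26.1) / (32.5 − 26.1) = 5.4976 / 6.4 = 0.85900

0.859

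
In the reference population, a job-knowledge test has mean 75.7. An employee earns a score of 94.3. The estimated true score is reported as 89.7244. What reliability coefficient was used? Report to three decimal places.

0.754

T̂ = ρX + (1 − ρ)μ  ⇒  T̂ − μ = ρ(X − μ)
ρ = (T̂ − μ)/(X − μ) = (89.7244 − 75.7) / (94.3 − 75.7) = 14.0244 / 18.6 = 0.75400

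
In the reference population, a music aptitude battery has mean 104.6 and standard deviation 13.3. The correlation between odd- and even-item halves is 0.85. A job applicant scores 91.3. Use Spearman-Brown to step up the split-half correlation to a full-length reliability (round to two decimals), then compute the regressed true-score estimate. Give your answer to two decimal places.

92.36

Spearman-Brown: ρ = 2r/(1 + r) = 2(0.85)/(1 + 0.85) = 1.700/1.85 = 0.9189 → 0.92
T̂ = 0.92(91.3) + 0.08(104.6) = 83.996 + 8.368 = 92.364 → 92.36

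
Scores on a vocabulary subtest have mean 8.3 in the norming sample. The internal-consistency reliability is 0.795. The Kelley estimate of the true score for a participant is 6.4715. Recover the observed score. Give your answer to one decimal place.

6.0

T̂ = ρX + (1 − ρ)μ  ⇒  X = (T̂ − (1 − ρ)μ) / ρ
X = (6.4715 − 0.205 × 8.3) / 0.795 = (6.4715 − 1.7015) / 0.795 = 4.7700 / 0.795 = 6.000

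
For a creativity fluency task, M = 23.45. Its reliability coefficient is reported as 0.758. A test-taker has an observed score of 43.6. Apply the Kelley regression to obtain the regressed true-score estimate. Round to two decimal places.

38.72

T̂ = ρX + (1 − ρ)μ
  = 0.758 × 43.6 + 0.242 × 23.45
  = 33.0488 + 5.67490
  = 38.724
  ≈ 38.72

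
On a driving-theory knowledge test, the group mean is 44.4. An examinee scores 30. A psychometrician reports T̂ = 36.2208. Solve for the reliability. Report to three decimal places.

T̂ = ρX + (1 − ρ)μ  ⇒  T̂ − μ = ρ(X − μ)
ρ = (T̂ − μ)/(X − μ) = (36.2208 − 44.4) / (30 − 44.4) = -8.1792 / -14.4 = 0.56800

0.568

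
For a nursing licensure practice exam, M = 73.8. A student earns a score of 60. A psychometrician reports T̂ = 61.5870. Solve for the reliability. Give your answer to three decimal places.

0.885

T̂ = ρX + (1 − ρ)μ  ⇒  T̂ − μ = ρ(X − μ)
ρ = (T̂ − μ)/(X − μ) = (61.5870 − 73.8) / (60 − 73.8) = -12.2130 / -13.8 = 0.88500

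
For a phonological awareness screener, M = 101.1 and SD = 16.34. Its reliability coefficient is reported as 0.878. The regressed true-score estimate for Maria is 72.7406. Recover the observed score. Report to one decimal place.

T̂ = ρX + (1 − ρ)μ  ⇒  X = (T̂ − (1 − ρ)μ) / ρ
X = (72.7406 − 0.122 × 101.1) / 0.878 = (72.7406 − 12.3342) / 0.878 = 60.4064 / 0.878 = 68.800

68.8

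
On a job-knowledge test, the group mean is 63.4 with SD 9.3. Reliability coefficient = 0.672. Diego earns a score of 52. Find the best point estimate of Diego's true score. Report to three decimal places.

55.739

T̂ = ρX + (1 − ρ)μ
  = 0.672 × 52 + 0.328 × 63.4
  = 34.944 + 20.7952
  = 55.7392
  ≈ 55.739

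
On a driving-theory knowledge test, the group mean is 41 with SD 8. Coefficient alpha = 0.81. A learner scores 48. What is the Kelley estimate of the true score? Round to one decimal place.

T̂ = ρX + (1 − ρ)μ
  = 0.81 × 48 + 0.19 × 41
  = 38.88 + 7.79
  = 46.67
  ≈ 46.7

46.7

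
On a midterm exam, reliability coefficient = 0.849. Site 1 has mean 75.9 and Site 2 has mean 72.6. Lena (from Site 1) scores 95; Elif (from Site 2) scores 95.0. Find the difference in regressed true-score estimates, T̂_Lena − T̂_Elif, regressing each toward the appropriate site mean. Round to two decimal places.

0.50

T̂_Lena = 0.849(95) + 0.151(75.9) = 92.1159
T̂_Elif = 0.849(95.0) + 0.151(72.6) = 91.6176
Difference = 92.1159 − 91.6176 = 0.4983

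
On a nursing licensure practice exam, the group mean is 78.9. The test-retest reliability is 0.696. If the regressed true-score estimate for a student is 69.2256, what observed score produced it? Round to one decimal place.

65.0

T̂ = ρX + (1 − ρ)μ  ⇒  X = (T̂ − (1 − ρ)μ) / ρ
X = (69.2256 − 0.304 × 78.9) / 0.696 = (69.2256 − 23.9856) / 0.696 = 45.2400 / 0.696 = 65.000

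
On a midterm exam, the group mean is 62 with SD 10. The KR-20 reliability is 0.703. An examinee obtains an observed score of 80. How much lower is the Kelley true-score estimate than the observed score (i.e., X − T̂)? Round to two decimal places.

5.35

Kelley's formula gives T̂ = 0.703·80 + 0.297·62 = 56.240 + 18.414 = 74.6540.
X − T̂ = 80 − 74.654 = 5.346 → 5.35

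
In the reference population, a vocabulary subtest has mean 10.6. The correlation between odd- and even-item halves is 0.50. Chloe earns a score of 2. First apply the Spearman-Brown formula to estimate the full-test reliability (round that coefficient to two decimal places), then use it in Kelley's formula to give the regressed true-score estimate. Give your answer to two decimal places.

Spearman-Brown: ρ = 2r/(1 + r) = 2(0.50)/(1 + 0.50) = 1.000/1.50 = 0.6667 → 0.67
Regress the observed score toward the mean by the unreliability: T̂ = 0.67·2 + 0.33·10.6 = 1.34 + 3.498 = 4.838.

4.84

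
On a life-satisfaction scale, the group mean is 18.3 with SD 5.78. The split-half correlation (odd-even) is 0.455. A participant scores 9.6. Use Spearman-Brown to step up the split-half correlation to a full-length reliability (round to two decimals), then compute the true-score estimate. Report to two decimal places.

12.82

Spearman-Brown: ρ = 2r/(1 + r) = 2(0.455)/(1 + 0.455) = 0.9100/1.455 = 0.6254 → 0.63
Regress the observed score toward the mean by the unreliability: T̂ = 0.63·9.6 + 0.37·18.3 = 6.048 + 6.771 = 12.819.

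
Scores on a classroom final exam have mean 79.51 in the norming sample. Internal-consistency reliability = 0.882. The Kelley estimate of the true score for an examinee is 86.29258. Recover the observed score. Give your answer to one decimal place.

87.2

T̂ = ρX + (1 − ρ)μ  ⇒  X = (T̂ − (1 − ρ)μ) / ρ
X = (86.29258 − 0.118 × 79.51) / 0.882 = (86.29258 − 9.38218) / 0.882 = 76.91040 / 0.882 = 87.200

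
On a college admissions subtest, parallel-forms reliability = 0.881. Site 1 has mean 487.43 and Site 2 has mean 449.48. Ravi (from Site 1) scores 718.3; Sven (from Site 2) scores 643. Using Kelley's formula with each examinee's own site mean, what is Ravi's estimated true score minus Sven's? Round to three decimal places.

70.855

T̂_Ravi = 0.881(718.3) + 0.119(487.43) = 690.82647
T̂_Sven = 0.881(643) + 0.119(449.48) = 619.97112
Difference = 690.82647 − 619.97112 = 70.85535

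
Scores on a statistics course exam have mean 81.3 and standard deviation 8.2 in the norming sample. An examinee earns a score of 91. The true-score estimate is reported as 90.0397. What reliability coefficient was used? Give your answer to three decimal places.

0.901

T̂ = ρX + (1 − ρ)μ  ⇒  T̂ − μ = ρ(X − μ)
ρ = (T̂ − μ)/(X − μ) = (90.0397 − 81.3) / (91 − 81.3) = 8.7397 / 9.7 = 0.90100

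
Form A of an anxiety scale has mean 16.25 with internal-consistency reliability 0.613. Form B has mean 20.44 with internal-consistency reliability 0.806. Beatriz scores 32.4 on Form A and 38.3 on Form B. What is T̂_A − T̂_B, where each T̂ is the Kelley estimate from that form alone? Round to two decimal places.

-8.69

T̂_A = 0.613(32.4) + 0.387(16.25) = 26.1500
T̂_B = 0.806(38.3) + 0.194(20.44) = 34.8352
T̂_A − T̂_B = -8.6852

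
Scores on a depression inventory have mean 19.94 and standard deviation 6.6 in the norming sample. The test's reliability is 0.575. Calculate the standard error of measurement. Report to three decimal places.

4.303

SEM = SD · √(1 − ρ) = 6.6 × √0.425 = 6.6 × 0.6519 = 4.3027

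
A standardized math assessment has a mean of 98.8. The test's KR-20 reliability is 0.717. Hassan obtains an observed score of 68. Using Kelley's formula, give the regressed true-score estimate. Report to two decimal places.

T̂ = ρX + (1 − ρ)μ
  = 0.717 × 68 + 0.283 × 98.8
  = 48.756 + 27.9604
  = 76.716
  ≈ 76.72

76.72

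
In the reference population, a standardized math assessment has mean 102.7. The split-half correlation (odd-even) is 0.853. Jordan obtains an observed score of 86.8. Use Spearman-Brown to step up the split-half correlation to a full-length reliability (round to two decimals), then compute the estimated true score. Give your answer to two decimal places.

Spearman-Brown: ρ = 2r/(1 + r) = 2(0.853)/(1 + 0.853) = 1.7060/1.853 = 0.9207 → 0.92
T̂ = ρX + (1 − ρ)μ
  = 0.92 × 86.8 + 0.08 × 102.7
  = 79.856 + 8.216
  = 88.072
  ≈ 88.07

88.07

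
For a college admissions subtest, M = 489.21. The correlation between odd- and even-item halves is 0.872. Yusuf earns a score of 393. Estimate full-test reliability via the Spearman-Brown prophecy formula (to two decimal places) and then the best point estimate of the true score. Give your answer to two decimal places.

Spearman-Brown: ρ = 2r/(1 + r) = 2(0.872)/(1 + 0.872) = 1.7440/1.872 = 0.9316 → 0.93
T̂ = ρX + (1 − ρ)μ
  = 0.93 × 393 + 0.07 × 489.21
  = 365.49 + 34.2447
  = 399.735
  ≈ 399.73

399.73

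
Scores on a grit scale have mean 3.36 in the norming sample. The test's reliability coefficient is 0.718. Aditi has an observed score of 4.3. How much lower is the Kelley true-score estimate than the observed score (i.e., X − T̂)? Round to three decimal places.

0.265

T̂ = 0.718(4.3) + 0.282(3.36) = 3.0874 + 0.94752 = 4.03492 → 4.0349
X − T̂ = 4.3 − 4.0349 = 0.2651 → 0.265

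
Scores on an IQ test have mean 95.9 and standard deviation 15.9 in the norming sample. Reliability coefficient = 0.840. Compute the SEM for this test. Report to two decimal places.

SEM = SD · √(1 − ρ) = 15.9 × √0.160 = 15.9 × 0.4000 = 6.360

6.36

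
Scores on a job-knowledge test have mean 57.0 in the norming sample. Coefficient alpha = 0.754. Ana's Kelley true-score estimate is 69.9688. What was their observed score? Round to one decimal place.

74.2

T̂ = ρX + (1 − ρ)μ  ⇒  X = (T̂ − (1 − ρ)μ) / ρ
X = (69.9688 − 0.246 × 57.0) / 0.754 = (69.9688 − 14.0220) / 0.754 = 55.9468 / 0.754 = 74.200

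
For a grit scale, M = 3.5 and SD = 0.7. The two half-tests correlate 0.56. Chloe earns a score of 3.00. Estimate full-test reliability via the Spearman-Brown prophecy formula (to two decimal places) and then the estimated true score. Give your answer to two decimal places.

3.14

Spearman-Brown: ρ = 2r/(1 + r) = 2(0.56)/(1 + 0.56) = 1.120/1.56 = 0.7179 → 0.72
T̂ = ρX + (1 − ρ)μ
  = 0.72 × 3.00 + 0.28 × 3.5
  = 2.1600 + 0.980
  = 3.140
  ≈ 3.14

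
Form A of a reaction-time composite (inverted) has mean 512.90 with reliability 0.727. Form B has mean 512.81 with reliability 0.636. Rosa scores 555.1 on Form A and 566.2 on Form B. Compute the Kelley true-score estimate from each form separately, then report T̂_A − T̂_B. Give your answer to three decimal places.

-3.187

T̂_A = 0.727(555.1) + 0.273(512.90) = 543.57940
T̂_B = 0.636(566.2) + 0.364(512.81) = 546.76604
T̂_A − T̂_B = -3.18664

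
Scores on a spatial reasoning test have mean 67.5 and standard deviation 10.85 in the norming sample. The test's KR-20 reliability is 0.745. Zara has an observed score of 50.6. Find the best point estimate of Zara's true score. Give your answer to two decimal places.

54.91

T̂ = ρX + (1 − ρ)μ
  = 0.745 × 50.6 + 0.255 × 67.5
  = 37.6970 + 17.2125
  = 54.910
  ≈ 54.91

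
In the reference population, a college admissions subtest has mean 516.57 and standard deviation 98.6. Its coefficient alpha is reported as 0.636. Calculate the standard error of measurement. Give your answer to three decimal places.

SEM = SD · √(1 − ρ) = 98.6 × √0.364 = 98.6 × 0.6033 = 59.4878

59.488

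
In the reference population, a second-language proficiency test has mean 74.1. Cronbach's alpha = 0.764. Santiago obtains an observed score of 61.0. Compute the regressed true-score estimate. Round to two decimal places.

T̂ = 0.764(61.0) + 0.236(74.1) = 46.6040 + 17.4876 = 64.092 → 64.09

64.09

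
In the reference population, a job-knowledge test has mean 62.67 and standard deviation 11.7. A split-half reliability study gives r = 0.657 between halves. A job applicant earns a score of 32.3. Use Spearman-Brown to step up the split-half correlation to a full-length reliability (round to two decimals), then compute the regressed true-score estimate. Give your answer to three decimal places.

Spearman-Brown: ρ = 2r/(1 + r) = 2(0.657)/(1 + 0.657) = 1.3140/1.657 = 0.7930 → 0.79
T̂ = ρX + (1 − ρ)μ
  = 0.79 × 32.3 + 0.21 × 62.67
  = 25.517 + 13.1607
  = 38.6777
  ≈ 38.678

38.678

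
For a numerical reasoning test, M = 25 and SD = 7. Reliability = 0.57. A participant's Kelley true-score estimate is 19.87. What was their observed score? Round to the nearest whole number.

T̂ = ρX + (1 − ρ)μ  ⇒  X = (T̂ − (1 − ρ)μ) / ρ
X = (19.87 − 0.43 × 25) / 0.57 = (19.87 − 10.75) / 0.57 = 9.12 / 0.57 = 16.00

16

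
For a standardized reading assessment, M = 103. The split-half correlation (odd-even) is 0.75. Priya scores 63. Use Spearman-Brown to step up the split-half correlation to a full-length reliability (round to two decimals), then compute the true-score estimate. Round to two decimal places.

Spearman-Brown: ρ = 2r/(1 + r) = 2(0.75)/(1 + 0.75) = 1.500/1.75 = 0.8571 → 0.86
T̂ = 0.86(63) + 0.14(103) = 54.18 + 14.42 = 68.600 → 68.60

68.60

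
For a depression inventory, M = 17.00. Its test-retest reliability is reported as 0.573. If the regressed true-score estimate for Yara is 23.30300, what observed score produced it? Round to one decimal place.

28.0

T̂ = ρX + (1 − ρ)μ  ⇒  X = (T̂ − (1 − ρ)μ) / ρ
X = (23.30300 − 0.427 × 17.00) / 0.573 = (23.30300 − 7.25900) / 0.573 = 16.04400 / 0.573 = 28.000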